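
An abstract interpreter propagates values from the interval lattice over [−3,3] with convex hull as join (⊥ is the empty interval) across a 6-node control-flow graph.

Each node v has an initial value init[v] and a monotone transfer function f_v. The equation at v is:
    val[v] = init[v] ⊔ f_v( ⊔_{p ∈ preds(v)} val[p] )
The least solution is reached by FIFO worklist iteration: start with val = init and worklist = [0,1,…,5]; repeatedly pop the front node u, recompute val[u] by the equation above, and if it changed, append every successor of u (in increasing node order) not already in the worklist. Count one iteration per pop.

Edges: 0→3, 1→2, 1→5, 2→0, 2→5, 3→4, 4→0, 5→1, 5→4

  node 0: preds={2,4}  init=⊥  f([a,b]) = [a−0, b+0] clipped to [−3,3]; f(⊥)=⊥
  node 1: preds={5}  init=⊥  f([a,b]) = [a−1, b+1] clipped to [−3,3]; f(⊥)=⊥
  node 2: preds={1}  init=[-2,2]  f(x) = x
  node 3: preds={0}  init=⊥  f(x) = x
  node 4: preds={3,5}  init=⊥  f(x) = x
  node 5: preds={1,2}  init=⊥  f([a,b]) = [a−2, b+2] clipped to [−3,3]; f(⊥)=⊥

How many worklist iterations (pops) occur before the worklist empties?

Worklist (14 pops):
  #1 pop 0: in=[-2,2] → [-2,2] (was ⊥); enqueue []
  #2 pop 1: in=⊥ → ⊥ (no change)
  #3 pop 2: in=⊥ → [-2,2] (no change)
  #4 pop 3: in=[-2,2] → [-2,2] (was ⊥); enqueue []
  #5 pop 4: in=[-2,2] → [-2,2] (was ⊥); enqueue [0]
  #6 pop 5: in=[-2,2] → [-3,3] (was ⊥); enqueue [1,4]
  #7 pop 0: in=[-2,2] → [-2,2] (no change)
  #8 pop 1: in=[-3,3] → [-3,3] (was ⊥); enqueue [2,5]
  #9 pop 4: in=[-3,3] → [-3,3] (was [-2,2]); enqueue [0]
  #10 pop 2: in=[-3,3] → [-3,3] (was [-2,2]); enqueue []
  #11 pop 5: in=[-3,3] → [-3,3] (no change)
  #12 pop 0: in=[-3,3] → [-3,3] (was [-2,2]); enqueue [3]
  #13 pop 3: in=[-3,3] → [-3,3] (was [-2,2]); enqueue [4]
  #14 pop 4: in=[-3,3] → [-3,3] (no change)

Fixpoint:
  val[0] = [-3,3]
  val[1] = [-3,3]
  val[2] = [-3,3]
  val[3] = [-3,3]
  val[4] = [-3,3]
  val[5] = [-3,3]

14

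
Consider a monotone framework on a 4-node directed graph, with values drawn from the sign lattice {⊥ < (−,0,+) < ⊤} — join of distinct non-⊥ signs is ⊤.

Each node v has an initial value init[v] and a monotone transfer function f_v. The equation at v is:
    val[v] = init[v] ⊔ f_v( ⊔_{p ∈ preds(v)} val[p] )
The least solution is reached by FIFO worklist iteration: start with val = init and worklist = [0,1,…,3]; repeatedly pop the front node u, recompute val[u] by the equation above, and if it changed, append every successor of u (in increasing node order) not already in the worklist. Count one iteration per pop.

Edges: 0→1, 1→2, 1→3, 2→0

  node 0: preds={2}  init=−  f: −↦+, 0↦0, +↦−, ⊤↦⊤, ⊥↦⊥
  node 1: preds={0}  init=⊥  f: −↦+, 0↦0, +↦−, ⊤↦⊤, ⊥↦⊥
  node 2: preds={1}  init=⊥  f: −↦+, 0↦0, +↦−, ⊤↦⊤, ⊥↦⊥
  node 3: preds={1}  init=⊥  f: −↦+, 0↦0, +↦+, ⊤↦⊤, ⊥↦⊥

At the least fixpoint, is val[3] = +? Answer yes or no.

no

Worklist (9 pops):
  #1 pop 0: in=⊥ → − (no change)
  #2 pop 1: in=− → + (was ⊥); enqueue []
  #3 pop 2: in=+ → − (was ⊥); enqueue [0]
  #4 pop 3: in=+ → + (was ⊥); enqueue []
  #5 pop 0: in=− → ⊤ (was −); enqueue [1]
  #6 pop 1: in=⊤ → ⊤ (was +); enqueue [2,3]
  #7 pop 2: in=⊤ → ⊤ (was −); enqueue [0]
  #8 pop 3: in=⊤ → ⊤ (was +); enqueue []
  #9 pop 0: in=⊤ → ⊤ (no change)

Fixpoint:
  val[0] = ⊤
  val[1] = ⊤
  val[2] = ⊤
  val[3] = ⊤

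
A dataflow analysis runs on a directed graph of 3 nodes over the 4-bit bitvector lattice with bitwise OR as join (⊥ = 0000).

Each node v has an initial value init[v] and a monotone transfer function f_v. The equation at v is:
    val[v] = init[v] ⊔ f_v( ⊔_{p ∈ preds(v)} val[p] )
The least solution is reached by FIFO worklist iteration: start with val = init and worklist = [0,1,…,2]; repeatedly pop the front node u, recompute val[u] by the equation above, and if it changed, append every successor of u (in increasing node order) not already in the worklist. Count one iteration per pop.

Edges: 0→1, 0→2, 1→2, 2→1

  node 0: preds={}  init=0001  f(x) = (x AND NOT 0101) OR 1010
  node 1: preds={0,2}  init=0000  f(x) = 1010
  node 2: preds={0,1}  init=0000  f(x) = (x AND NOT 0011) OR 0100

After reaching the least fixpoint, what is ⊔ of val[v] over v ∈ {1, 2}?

Trace (4 dequeues):
  [1] u=0 | in 0000 | out 1011 | prev 0001 | push {}
  [2] u=1 | in 1011 | out 1010 | prev 0000 | push {}
  [3] u=2 | in 1011 | out 1100 | prev 0000 | push {1}
  [4] u=1 | in 1111 | out 1010 | ==

Converged values:
  [0] 1011
  [1] 1010
  [2] 1100

1110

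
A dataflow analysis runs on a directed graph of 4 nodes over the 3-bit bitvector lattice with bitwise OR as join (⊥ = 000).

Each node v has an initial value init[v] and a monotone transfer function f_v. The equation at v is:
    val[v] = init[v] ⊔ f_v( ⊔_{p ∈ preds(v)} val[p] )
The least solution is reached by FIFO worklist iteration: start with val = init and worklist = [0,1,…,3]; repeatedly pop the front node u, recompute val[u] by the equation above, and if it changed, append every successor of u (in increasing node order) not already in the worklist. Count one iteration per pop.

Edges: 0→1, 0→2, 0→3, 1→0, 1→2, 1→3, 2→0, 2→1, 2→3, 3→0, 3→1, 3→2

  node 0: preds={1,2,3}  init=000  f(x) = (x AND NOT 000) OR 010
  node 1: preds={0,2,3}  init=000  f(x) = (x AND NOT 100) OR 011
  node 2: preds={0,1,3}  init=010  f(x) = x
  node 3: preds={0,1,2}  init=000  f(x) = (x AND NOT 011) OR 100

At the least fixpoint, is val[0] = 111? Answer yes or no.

yes

Worklist (10 pops):
  #1 pop 0: in=010 → 010 (was 000); enqueue []
  #2 pop 1: in=010 → 011 (was 000); enqueue [0]
  #3 pop 2: in=011 → 011 (was 010); enqueue [1]
  #4 pop 3: in=011 → 100 (was 000); enqueue [2]
  #5 pop 0: in=111 → 111 (was 010); enqueue [3]
  #6 pop 1: in=111 → 011 (no change)
  #7 pop 2: in=111 → 111 (was 011); enqueue [0,1]
  #8 pop 3: in=111 → 100 (no change)
  #9 pop 0: in=111 → 111 (no change)
  #10 pop 1: in=111 → 011 (no change)

Fixpoint:
  val[0] = 111
  val[1] = 011
  val[2] = 111
  val[3] = 100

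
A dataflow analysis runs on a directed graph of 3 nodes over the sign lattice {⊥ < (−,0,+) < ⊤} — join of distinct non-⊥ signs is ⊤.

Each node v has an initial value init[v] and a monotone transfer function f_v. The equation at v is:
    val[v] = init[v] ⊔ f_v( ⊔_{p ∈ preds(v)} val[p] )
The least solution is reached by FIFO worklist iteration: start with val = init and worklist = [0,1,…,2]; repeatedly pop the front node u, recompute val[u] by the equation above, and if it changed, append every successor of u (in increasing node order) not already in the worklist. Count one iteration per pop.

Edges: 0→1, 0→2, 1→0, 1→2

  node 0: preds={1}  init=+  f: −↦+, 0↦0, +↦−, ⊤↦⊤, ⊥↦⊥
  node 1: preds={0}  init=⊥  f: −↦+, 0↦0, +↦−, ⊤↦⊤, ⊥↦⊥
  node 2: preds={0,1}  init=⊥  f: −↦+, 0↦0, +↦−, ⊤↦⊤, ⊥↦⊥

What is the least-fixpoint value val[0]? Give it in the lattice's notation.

+

Trace (4 dequeues):
  [1] u=0 | in ⊥ | out + | ==
  [2] u=1 | in + | out − | prev ⊥ | push {0}
  [3] u=2 | in ⊤ | out ⊤ | prev ⊥ | push {}
  [4] u=0 | in − | out + | ==

Converged values:
  [0] +
  [1] −
  [2] ⊤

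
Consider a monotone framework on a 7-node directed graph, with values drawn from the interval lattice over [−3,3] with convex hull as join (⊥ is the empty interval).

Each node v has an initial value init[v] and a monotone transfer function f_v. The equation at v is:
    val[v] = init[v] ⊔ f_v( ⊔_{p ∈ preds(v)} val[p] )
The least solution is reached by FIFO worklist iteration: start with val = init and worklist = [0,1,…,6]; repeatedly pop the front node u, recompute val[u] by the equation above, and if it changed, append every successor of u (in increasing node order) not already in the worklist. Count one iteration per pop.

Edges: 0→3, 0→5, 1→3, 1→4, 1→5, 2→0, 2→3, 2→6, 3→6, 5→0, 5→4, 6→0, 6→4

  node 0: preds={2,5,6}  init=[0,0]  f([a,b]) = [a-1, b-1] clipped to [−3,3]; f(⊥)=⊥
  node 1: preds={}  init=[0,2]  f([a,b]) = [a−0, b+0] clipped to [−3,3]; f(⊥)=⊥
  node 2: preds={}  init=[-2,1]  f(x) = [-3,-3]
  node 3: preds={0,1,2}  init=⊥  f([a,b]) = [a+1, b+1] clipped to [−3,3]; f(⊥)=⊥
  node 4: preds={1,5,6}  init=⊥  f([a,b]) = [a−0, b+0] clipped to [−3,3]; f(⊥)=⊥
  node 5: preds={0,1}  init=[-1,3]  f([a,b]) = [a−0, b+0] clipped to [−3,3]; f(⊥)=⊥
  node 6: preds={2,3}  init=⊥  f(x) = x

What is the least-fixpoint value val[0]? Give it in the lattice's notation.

[-3,2]

Worklist (9 pops):
  #1 pop 0: in=[-2,3] → [-3,2] (was [0,0]); enqueue []
  #2 pop 1: in=⊥ → [0,2] (no change)
  #3 pop 2: in=⊥ → [-3,1] (was [-2,1]); enqueue [0]
  #4 pop 3: in=[-3,2] → [-2,3] (was ⊥); enqueue []
  #5 pop 4: in=[-1,3] → [-1,3] (was ⊥); enqueue []
  #6 pop 5: in=[-3,2] → [-3,3] (was [-1,3]); enqueue [4]
  #7 pop 6: in=[-3,3] → [-3,3] (was ⊥); enqueue []
  #8 pop 0: in=[-3,3] → [-3,2] (no change)
  #9 pop 4: in=[-3,3] → [-3,3] (was [-1,3]); enqueue []

Fixpoint:
  val[0] = [-3,2]
  val[1] = [0,2]
  val[2] = [-3,1]
  val[3] = [-2,3]
  val[4] = [-3,3]
  val[5] = [-3,3]
  val[6] = [-3,3]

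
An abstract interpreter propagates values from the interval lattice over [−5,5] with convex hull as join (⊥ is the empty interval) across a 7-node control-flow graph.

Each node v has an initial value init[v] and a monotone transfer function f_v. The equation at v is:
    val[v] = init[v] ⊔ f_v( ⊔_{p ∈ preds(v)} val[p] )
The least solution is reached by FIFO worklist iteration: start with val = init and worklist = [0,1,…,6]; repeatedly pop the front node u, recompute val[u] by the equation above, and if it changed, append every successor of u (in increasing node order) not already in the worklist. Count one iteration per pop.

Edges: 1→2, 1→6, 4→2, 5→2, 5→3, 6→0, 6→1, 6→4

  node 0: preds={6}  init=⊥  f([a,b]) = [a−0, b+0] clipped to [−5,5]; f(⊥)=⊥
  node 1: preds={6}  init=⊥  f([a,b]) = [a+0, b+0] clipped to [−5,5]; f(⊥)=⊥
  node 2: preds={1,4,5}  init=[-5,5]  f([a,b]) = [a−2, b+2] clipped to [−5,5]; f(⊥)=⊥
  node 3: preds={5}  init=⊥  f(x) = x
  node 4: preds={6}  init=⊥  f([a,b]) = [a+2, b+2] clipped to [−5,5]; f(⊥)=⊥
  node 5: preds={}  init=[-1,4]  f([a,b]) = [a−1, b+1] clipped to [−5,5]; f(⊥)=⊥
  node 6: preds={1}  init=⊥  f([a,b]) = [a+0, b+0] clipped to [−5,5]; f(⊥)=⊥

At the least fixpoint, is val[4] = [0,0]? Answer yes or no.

no

Iteration log — 7 steps:
  step 1. node 0  ⊔preds=⊥  new=⊥  stable
  step 2. node 1  ⊔preds=⊥  new=⊥  stable
  step 3. node 2  ⊔preds=[-1,4]  new=[-5,5]  stable
  step 4. node 3  ⊔preds=[-1,4]  new=[-1,4]  old=⊥  +wl: 
  step 5. node 4  ⊔preds=⊥  new=⊥  stable
  step 6. node 5  ⊔preds=⊥  new=[-1,4]  stable
  step 7. node 6  ⊔preds=⊥  new=⊥  stable

Least fixpoint reached:
  node 0: ⊥
  node 1: ⊥
  node 2: [-5,5]
  node 3: [-1,4]
  node 4: ⊥
  node 5: [-1,4]
  node 6: ⊥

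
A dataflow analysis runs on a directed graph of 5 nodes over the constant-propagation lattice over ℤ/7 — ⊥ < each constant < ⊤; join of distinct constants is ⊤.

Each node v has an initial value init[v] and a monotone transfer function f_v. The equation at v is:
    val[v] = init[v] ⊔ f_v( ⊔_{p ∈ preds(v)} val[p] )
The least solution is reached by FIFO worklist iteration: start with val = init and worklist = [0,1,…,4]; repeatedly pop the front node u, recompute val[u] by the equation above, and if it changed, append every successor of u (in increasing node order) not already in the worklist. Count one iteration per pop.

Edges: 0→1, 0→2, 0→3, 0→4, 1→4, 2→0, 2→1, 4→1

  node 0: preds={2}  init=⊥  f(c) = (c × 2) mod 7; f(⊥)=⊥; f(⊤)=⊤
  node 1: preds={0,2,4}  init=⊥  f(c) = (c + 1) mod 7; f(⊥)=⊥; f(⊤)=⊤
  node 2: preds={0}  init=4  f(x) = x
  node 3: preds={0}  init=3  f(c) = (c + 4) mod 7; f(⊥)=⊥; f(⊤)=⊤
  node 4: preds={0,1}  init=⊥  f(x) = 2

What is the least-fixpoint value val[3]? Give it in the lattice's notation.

Trace (10 dequeues):
  [1] u=0 | in 4 | out 1 | prev ⊥ | push {}
  [2] u=1 | in ⊤ | out ⊤ | prev ⊥ | push {}
  [3] u=2 | in 1 | out ⊤ | prev 4 | push {0,1}
  [4] u=3 | in 1 | out ⊤ | prev 3 | push {}
  [5] u=4 | in ⊤ | out 2 | prev ⊥ | push {}
  [6] u=0 | in ⊤ | out ⊤ | prev 1 | push {2,3,4}
  [7] u=1 | in ⊤ | out ⊤ | ==
  [8] u=2 | in ⊤ | out ⊤ | ==
  [9] u=3 | in ⊤ | out ⊤ | ==
  [10] u=4 | in ⊤ | out 2 | ==

Converged values:
  [0] ⊤
  [1] ⊤
  [2] ⊤
  [3] ⊤
  [4] 2

⊤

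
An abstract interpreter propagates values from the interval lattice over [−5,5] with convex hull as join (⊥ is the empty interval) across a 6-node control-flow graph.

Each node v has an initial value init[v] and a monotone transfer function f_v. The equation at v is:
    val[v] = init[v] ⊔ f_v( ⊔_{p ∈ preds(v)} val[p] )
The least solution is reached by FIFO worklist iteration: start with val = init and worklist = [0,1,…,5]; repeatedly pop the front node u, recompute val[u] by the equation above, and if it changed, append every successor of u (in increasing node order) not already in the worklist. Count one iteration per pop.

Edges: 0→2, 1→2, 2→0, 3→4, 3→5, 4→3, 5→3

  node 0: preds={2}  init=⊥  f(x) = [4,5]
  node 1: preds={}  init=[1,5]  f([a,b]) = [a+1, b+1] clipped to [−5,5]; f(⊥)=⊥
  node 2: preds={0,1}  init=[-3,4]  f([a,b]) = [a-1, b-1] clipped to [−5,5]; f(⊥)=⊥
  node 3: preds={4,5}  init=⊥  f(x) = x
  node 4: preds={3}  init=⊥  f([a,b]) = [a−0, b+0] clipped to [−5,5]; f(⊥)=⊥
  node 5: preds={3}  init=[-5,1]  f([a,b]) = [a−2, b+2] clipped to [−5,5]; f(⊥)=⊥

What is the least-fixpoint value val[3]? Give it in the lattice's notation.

Trace (13 dequeues):
  [1] u=0 | in [-3,4] | out [4,5] | prev ⊥ | push {}
  [2] u=1 | in ⊥ | out [1,5] | ==
  [3] u=2 | in [1,5] | out [-3,4] | ==
  [4] u=3 | in [-5,1] | out [-5,1] | prev ⊥ | push {}
  [5] u=4 | in [-5,1] | out [-5,1] | prev ⊥ | push {3}
  [6] u=5 | in [-5,1] | out [-5,3] | prev [-5,1] | push {}
  [7] u=3 | in [-5,3] | out [-5,3] | prev [-5,1] | push {4,5}
  [8] u=4 | in [-5,3] | out [-5,3] | prev [-5,1] | push {3}
  [9] u=5 | in [-5,3] | out [-5,5] | prev [-5,3] | push {}
  [10] u=3 | in [-5,5] | out [-5,5] | prev [-5,3] | push {4,5}
  [11] u=4 | in [-5,5] | out [-5,5] | prev [-5,3] | push {3}
  [12] u=5 | in [-5,5] | out [-5,5] | ==
  [13] u=3 | in [-5,5] | out [-5,5] | ==

Converged values:
  [0] [4,5]
  [1] [1,5]
  [2] [-3,4]
  [3] [-5,5]
  [4] [-5,5]
  [5] [-5,5]

[-5,5]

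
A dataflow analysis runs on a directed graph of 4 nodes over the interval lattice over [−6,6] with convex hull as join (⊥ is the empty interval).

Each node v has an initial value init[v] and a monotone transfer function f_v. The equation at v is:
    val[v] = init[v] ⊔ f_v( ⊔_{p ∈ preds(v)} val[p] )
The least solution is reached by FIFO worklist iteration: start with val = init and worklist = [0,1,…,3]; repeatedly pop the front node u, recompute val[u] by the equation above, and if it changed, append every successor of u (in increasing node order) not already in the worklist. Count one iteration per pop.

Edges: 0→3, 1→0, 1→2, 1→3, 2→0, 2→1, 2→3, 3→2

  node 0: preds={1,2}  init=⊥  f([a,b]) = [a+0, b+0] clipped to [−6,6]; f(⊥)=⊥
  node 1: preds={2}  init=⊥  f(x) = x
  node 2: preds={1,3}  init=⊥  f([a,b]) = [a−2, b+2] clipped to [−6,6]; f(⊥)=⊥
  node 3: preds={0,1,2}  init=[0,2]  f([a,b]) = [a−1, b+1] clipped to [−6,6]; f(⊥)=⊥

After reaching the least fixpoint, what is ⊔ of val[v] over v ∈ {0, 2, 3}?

[-6,6]

Iteration log — 17 steps:
  step 1. node 0  ⊔preds=⊥  new=⊥  stable
  step 2. node 1  ⊔preds=⊥  new=⊥  stable
  step 3. node 2  ⊔preds=[0,2]  new=[-2,4]  old=⊥  +wl: 0,1
  step 4. node 3  ⊔preds=[-2,4]  new=[-3,5]  old=[0,2]  +wl: 2
  step 5. node 0  ⊔preds=[-2,4]  new=[-2,4]  old=⊥  +wl: 3
  step 6. node 1  ⊔preds=[-2,4]  new=[-2,4]  old=⊥  +wl: 0
  step 7. node 2  ⊔preds=[-3,5]  new=[-5,6]  old=[-2,4]  +wl: 1
  step 8. node 3  ⊔preds=[-5,6]  new=[-6,6]  old=[-3,5]  +wl: 2
  step 9. node 0  ⊔preds=[-5,6]  new=[-5,6]  old=[-2,4]  +wl: 3
  step 10. node 1  ⊔preds=[-5,6]  new=[-5,6]  old=[-2,4]  +wl: 0
  step 11. node 2  ⊔preds=[-6,6]  new=[-6,6]  old=[-5,6]  +wl: 1
  step 12. node 3  ⊔preds=[-6,6]  new=[-6,6]  stable
  step 13. node 0  ⊔preds=[-6,6]  new=[-6,6]  old=[-5,6]  +wl: 3
  step 14. node 1  ⊔preds=[-6,6]  new=[-6,6]  old=[-5,6]  +wl: 0,2
  step 15. node 3  ⊔preds=[-6,6]  new=[-6,6]  stable
  step 16. node 0  ⊔preds=[-6,6]  new=[-6,6]  stable
  step 17. node 2  ⊔preds=[-6,6]  new=[-6,6]  stable

Least fixpoint reached:
  node 0: [-6,6]
  node 1: [-6,6]
  node 2: [-6,6]
  node 3: [-6,6]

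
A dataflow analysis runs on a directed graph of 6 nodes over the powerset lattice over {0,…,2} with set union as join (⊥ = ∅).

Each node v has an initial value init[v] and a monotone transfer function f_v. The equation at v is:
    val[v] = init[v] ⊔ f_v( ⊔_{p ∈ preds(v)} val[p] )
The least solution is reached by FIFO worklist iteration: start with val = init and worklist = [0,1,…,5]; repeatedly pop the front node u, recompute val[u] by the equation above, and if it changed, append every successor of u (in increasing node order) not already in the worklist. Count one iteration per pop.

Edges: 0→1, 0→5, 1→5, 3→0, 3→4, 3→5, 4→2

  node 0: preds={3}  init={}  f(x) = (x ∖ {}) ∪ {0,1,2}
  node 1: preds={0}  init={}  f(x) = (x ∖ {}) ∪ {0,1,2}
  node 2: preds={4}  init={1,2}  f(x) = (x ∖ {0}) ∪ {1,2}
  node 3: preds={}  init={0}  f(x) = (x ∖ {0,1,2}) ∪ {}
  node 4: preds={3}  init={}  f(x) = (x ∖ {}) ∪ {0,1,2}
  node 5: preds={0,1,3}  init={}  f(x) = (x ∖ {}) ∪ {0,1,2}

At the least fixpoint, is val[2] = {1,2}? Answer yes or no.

Trace (7 dequeues):
  [1] u=0 | in {0} | out {0,1,2} | prev {} | push {}
  [2] u=1 | in {0,1,2} | out {0,1,2} | prev {} | push {}
  [3] u=2 | in {} | out {1,2} | ==
  [4] u=3 | in {} | out {0} | ==
  [5] u=4 | in {0} | out {0,1,2} | prev {} | push {2}
  [6] u=5 | in {0,1,2} | out {0,1,2} | prev {} | push {}
  [7] u=2 | in {0,1,2} | out {1,2} | ==

Converged values:
  [0] {0,1,2}
  [1] {0,1,2}
  [2] {1,2}
  [3] {0}
  [4] {0,1,2}
  [5] {0,1,2}

yes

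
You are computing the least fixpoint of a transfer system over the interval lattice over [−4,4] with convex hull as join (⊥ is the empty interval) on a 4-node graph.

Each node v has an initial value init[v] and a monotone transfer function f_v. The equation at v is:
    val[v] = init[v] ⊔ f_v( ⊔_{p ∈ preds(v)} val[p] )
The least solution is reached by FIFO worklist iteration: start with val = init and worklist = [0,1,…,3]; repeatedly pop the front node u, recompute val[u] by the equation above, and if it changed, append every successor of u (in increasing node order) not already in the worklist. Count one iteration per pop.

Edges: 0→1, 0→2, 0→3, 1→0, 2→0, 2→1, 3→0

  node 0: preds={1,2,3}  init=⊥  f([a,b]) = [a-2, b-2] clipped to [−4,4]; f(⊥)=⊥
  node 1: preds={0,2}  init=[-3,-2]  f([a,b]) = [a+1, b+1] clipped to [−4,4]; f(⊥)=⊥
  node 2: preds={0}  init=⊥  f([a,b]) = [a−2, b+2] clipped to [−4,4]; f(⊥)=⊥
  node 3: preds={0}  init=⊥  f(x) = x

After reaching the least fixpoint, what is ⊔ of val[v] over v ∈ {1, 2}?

Worklist (42 pops):
  #1 pop 0: in=[-3,-2] → [-4,-4] (was ⊥); enqueue []
  #2 pop 1: in=[-4,-4] → [-3,-2] (no change)
  #3 pop 2: in=[-4,-4] → [-4,-2] (was ⊥); enqueue [0,1]
  #4 pop 3: in=[-4,-4] → [-4,-4] (was ⊥); enqueue []
  #5 pop 0: in=[-4,-2] → [-4,-4] (no change)
  #6 pop 1: in=[-4,-2] → [-3,-1] (was [-3,-2]); enqueue [0]
  #7 pop 0: in=[-4,-1] → [-4,-3] (was [-4,-4]); enqueue [1,2,3]
  #8 pop 1: in=[-4,-2] → [-3,-1] (no change)
  #9 pop 2: in=[-4,-3] → [-4,-1] (was [-4,-2]); enqueue [0,1]
  #10 pop 3: in=[-4,-3] → [-4,-3] (was [-4,-4]); enqueue []
  #11 pop 0: in=[-4,-1] → [-4,-3] (no change)
  #12 pop 1: in=[-4,-1] → [-3,0] (was [-3,-1]); enqueue [0]
  #13 pop 0: in=[-4,0] → [-4,-2] (was [-4,-3]); enqueue [1,2,3]
  #14 pop 1: in=[-4,-1] → [-3,0] (no change)
  #15 pop 2: in=[-4,-2] → [-4,0] (was [-4,-1]); enqueue [0,1]
  #16 pop 3: in=[-4,-2] → [-4,-2] (was [-4,-3]); enqueue []
  #17 pop 0: in=[-4,0] → [-4,-2] (no change)
  #18 pop 1: in=[-4,0] → [-3,1] (was [-3,0]); enqueue [0]
  #19 pop 0: in=[-4,1] → [-4,-1] (was [-4,-2]); enqueue [1,2,3]
  #20 pop 1: in=[-4,0] → [-3,1] (no change)
  #21 pop 2: in=[-4,-1] → [-4,1] (was [-4,0]); enqueue [0,1]
  #22 pop 3: in=[-4,-1] → [-4,-1] (was [-4,-2]); enqueue []
  #23 pop 0: in=[-4,1] → [-4,-1] (no change)
  #24 pop 1: in=[-4,1] → [-3,2] (was [-3,1]); enqueue [0]
  #25 pop 0: in=[-4,2] → [-4,0] (was [-4,-1]); enqueue [1,2,3]
  #26 pop 1: in=[-4,1] → [-3,2] (no change)
  #27 pop 2: in=[-4,0] → [-4,2] (was [-4,1]); enqueue [0,1]
  #28 pop 3: in=[-4,0] → [-4,0] (was [-4,-1]); enqueue []
  #29 pop 0: in=[-4,2] → [-4,0] (no change)
  #30 pop 1: in=[-4,2] → [-3,3] (was [-3,2]); enqueue [0]
  #31 pop 0: in=[-4,3] → [-4,1] (was [-4,0]); enqueue [1,2,3]
  #32 pop 1: in=[-4,2] → [-3,3] (no change)
  #33 pop 2: in=[-4,1] → [-4,3] (was [-4,2]); enqueue [0,1]
  #34 pop 3: in=[-4,1] → [-4,1] (was [-4,0]); enqueue []
  #35 pop 0: in=[-4,3] → [-4,1] (no change)
  #36 pop 1: in=[-4,3] → [-3,4] (was [-3,3]); enqueue [0]
  #37 pop 0: in=[-4,4] → [-4,2] (was [-4,1]); enqueue [1,2,3]
  #38 pop 1: in=[-4,3] → [-3,4] (no change)
  #39 pop 2: in=[-4,2] → [-4,4] (was [-4,3]); enqueue [0,1]
  #40 pop 3: in=[-4,2] → [-4,2] (was [-4,1]); enqueue []
  #41 pop 0: in=[-4,4] → [-4,2] (no change)
  #42 pop 1: in=[-4,4] → [-3,4] (no change)

Fixpoint:
  val[0] = [-4,2]
  val[1] = [-3,4]
  val[2] = [-4,4]
  val[3] = [-4,2]

[-4,4]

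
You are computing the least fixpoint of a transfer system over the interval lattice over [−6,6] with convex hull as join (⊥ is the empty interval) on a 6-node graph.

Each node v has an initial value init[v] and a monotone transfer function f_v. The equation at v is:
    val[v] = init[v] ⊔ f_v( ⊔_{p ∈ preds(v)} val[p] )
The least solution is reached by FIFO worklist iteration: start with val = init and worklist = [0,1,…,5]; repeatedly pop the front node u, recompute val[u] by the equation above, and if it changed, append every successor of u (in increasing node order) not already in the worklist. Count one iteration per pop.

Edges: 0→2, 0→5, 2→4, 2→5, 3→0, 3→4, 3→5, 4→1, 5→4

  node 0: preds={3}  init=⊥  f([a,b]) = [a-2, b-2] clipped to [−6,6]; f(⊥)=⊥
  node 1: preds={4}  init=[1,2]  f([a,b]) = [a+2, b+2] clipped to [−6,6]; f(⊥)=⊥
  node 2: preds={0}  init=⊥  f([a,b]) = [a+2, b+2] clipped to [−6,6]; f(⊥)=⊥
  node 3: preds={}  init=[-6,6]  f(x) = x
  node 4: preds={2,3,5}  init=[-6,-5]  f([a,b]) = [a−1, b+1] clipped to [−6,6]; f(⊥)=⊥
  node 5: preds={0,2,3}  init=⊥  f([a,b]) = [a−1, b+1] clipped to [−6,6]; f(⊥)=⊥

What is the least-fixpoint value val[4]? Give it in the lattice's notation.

Worklist (8 pops):
  #1 pop 0: in=[-6,6] → [-6,4] (was ⊥); enqueue []
  #2 pop 1: in=[-6,-5] → [-4,2] (was [1,2]); enqueue []
  #3 pop 2: in=[-6,4] → [-4,6] (was ⊥); enqueue []
  #4 pop 3: in=⊥ → [-6,6] (no change)
  #5 pop 4: in=[-6,6] → [-6,6] (was [-6,-5]); enqueue [1]
  #6 pop 5: in=[-6,6] → [-6,6] (was ⊥); enqueue [4]
  #7 pop 1: in=[-6,6] → [-4,6] (was [-4,2]); enqueue []
  #8 pop 4: in=[-6,6] → [-6,6] (no change)

Fixpoint:
  val[0] = [-6,4]
  val[1] = [-4,6]
  val[2] = [-4,6]
  val[3] = [-6,6]
  val[4] = [-6,6]
  val[5] = [-6,6]

[-6,6]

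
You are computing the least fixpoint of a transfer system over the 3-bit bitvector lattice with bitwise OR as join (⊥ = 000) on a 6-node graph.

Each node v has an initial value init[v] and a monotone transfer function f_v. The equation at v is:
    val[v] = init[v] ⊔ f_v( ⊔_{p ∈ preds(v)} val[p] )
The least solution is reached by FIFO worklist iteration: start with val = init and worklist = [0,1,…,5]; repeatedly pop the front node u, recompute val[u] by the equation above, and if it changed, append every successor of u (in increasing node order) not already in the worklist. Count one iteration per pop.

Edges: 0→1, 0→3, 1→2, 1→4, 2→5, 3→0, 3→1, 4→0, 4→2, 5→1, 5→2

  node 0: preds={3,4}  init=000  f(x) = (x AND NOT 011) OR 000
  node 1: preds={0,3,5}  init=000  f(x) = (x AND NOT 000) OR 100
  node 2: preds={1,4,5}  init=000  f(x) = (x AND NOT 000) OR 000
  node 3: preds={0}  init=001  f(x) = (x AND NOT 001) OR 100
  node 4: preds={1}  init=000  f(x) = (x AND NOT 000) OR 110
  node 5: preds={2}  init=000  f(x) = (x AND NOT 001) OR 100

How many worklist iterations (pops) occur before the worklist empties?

Trace (14 dequeues):
  [1] u=0 | in 001 | out 000 | ==
  [2] u=1 | in 001 | out 101 | prev 000 | push {}
  [3] u=2 | in 101 | out 101 | prev 000 | push {}
  [4] u=3 | in 000 | out 101 | prev 001 | push {0,1}
  [5] u=4 | in 101 | out 111 | prev 000 | push {2}
  [6] u=5 | in 101 | out 100 | prev 000 | push {}
  [7] u=0 | in 111 | out 100 | prev 000 | push {3}
  [8] u=1 | in 101 | out 101 | ==
  [9] u=2 | in 111 | out 111 | prev 101 | push {5}
  [10] u=3 | in 100 | out 101 | ==
  [11] u=5 | in 111 | out 110 | prev 100 | push {1,2}
  [12] u=1 | in 111 | out 111 | prev 101 | push {4}
  [13] u=2 | in 111 | out 111 | ==
  [14] u=4 | in 111 | out 111 | ==

Converged values:
  [0] 100
  [1] 111
  [2] 111
  [3] 101
  [4] 111
  [5] 110

14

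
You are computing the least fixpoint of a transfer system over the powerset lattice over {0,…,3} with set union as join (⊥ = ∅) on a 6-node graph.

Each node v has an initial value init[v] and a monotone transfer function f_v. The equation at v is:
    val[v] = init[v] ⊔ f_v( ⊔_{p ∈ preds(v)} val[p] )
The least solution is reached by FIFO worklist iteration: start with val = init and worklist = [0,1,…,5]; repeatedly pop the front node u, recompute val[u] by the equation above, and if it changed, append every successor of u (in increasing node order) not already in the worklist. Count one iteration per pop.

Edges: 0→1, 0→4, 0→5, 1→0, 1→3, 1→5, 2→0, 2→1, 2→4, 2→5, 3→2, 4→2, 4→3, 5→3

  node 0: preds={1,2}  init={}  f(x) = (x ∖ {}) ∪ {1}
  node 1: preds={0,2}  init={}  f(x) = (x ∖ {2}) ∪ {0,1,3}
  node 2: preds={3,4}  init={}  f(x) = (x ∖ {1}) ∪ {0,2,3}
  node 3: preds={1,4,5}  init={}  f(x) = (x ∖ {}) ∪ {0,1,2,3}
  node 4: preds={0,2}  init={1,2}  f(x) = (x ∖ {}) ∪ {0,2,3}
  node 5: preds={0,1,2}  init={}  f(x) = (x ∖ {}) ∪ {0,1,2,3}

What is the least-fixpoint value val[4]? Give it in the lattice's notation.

Iteration log — 12 steps:
  step 1. node 0  ⊔preds={}  new={1}  old={}  +wl: 
  step 2. node 1  ⊔preds={1}  new={0,1,3}  old={}  +wl: 0
  step 3. node 2  ⊔preds={1,2}  new={0,2,3}  old={}  +wl: 1
  step 4. node 3  ⊔preds={0,1,2,3}  new={0,1,2,3}  old={}  +wl: 2
  step 5. node 4  ⊔preds={0,1,2,3}  new={0,1,2,3}  old={1,2}  +wl: 3
  step 6. node 5  ⊔preds={0,1,2,3}  new={0,1,2,3}  old={}  +wl: 
  step 7. node 0  ⊔preds={0,1,2,3}  new={0,1,2,3}  old={1}  +wl: 4,5
  step 8. node 1  ⊔preds={0,1,2,3}  new={0,1,3}  stable
  step 9. node 2  ⊔preds={0,1,2,3}  new={0,2,3}  stable
  step 10. node 3  ⊔preds={0,1,2,3}  new={0,1,2,3}  stable
  step 11. node 4  ⊔preds={0,1,2,3}  new={0,1,2,3}  stable
  step 12. node 5  ⊔preds={0,1,2,3}  new={0,1,2,3}  stable

Least fixpoint reached:
  node 0: {0,1,2,3}
  node 1: {0,1,3}
  node 2: {0,2,3}
  node 3: {0,1,2,3}
  node 4: {0,1,2,3}
  node 5: {0,1,2,3}

{0,1,2,3}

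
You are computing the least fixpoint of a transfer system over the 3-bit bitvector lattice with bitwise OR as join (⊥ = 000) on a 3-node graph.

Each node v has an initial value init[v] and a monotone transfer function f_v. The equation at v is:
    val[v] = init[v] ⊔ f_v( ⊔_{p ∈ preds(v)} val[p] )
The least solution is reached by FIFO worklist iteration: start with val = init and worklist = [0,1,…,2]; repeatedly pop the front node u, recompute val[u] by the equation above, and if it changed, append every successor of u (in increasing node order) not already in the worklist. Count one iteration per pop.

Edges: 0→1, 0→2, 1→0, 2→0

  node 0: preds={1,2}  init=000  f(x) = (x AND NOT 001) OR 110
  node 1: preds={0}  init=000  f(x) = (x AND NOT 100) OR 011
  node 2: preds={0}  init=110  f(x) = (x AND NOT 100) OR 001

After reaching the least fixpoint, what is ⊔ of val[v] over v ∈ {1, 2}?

Trace (4 dequeues):
  [1] u=0 | in 110 | out 110 | prev 000 | push {}
  [2] u=1 | in 110 | out 011 | prev 000 | push {0}
  [3] u=2 | in 110 | out 111 | prev 110 | push {}
  [4] u=0 | in 111 | out 110 | ==

Converged values:
  [0] 110
  [1] 011
  [2] 111

111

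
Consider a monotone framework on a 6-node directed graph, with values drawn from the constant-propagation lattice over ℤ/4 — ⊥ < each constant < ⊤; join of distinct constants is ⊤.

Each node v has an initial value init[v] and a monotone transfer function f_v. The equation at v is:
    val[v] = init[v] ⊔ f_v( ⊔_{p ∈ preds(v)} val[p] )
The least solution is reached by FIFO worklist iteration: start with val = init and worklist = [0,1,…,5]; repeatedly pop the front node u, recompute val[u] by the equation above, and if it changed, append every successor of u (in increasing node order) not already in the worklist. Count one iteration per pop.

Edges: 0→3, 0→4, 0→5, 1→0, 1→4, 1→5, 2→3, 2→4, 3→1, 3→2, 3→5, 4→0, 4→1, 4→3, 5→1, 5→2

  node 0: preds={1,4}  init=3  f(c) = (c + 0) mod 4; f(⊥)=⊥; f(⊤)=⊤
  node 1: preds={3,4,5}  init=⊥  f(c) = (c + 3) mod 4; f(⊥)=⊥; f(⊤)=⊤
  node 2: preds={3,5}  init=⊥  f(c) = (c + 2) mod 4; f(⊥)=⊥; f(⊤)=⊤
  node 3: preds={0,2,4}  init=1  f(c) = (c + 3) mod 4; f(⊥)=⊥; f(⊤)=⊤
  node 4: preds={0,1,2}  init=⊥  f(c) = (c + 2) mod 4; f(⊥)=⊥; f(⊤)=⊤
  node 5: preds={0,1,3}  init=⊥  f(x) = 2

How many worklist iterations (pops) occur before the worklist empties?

13

Worklist (13 pops):
  #1 pop 0: in=⊥ → 3 (no change)
  #2 pop 1: in=1 → 0 (was ⊥); enqueue [0]
  #3 pop 2: in=1 → 3 (was ⊥); enqueue []
  #4 pop 3: in=3 → ⊤ (was 1); enqueue [1,2]
  #5 pop 4: in=⊤ → ⊤ (was ⊥); enqueue [3]
  #6 pop 5: in=⊤ → 2 (was ⊥); enqueue []
  #7 pop 0: in=⊤ → ⊤ (was 3); enqueue [4,5]
  #8 pop 1: in=⊤ → ⊤ (was 0); enqueue [0]
  #9 pop 2: in=⊤ → ⊤ (was 3); enqueue []
  #10 pop 3: in=⊤ → ⊤ (no change)
  #11 pop 4: in=⊤ → ⊤ (no change)
  #12 pop 5: in=⊤ → 2 (no change)
  #13 pop 0: in=⊤ → ⊤ (no change)

Fixpoint:
  val[0] = ⊤
  val[1] = ⊤
  val[2] = ⊤
  val[3] = ⊤
  val[4] = ⊤
  val[5] = 2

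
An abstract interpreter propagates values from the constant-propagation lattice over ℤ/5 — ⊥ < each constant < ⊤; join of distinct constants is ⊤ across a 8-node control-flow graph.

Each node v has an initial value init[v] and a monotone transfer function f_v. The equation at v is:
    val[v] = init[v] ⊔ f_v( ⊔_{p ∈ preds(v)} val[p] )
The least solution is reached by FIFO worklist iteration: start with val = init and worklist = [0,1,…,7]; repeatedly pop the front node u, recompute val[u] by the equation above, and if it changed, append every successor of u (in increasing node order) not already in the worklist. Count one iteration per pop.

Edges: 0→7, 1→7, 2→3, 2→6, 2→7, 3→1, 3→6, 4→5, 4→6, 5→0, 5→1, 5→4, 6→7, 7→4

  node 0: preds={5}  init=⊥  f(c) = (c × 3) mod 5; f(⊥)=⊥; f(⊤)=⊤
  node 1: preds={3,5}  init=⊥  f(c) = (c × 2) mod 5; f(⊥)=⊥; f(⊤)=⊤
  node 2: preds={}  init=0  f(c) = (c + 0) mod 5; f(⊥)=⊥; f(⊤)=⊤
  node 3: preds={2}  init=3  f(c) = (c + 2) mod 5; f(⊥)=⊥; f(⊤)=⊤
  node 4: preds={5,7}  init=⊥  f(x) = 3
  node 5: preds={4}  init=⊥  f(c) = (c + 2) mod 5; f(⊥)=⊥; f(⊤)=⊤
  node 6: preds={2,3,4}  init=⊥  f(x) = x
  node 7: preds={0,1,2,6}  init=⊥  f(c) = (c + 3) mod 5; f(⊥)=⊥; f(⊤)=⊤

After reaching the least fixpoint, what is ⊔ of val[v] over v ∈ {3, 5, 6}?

⊤

Iteration log — 12 steps:
  step 1. node 0  ⊔preds=⊥  new=⊥  stable
  step 2. node 1  ⊔preds=3  new=1  old=⊥  +wl: 
  step 3. node 2  ⊔preds=⊥  new=0  stable
  step 4. node 3  ⊔preds=0  new=⊤  old=3  +wl: 1
  step 5. node 4  ⊔preds=⊥  new=3  old=⊥  +wl: 
  step 6. node 5  ⊔preds=3  new=0  old=⊥  +wl: 0,4
  step 7. node 6  ⊔preds=⊤  new=⊤  old=⊥  +wl: 
  step 8. node 7  ⊔preds=⊤  new=⊤  old=⊥  +wl: 
  step 9. node 1  ⊔preds=⊤  new=⊤  old=1  +wl: 7
  step 10. node 0  ⊔preds=0  new=0  old=⊥  +wl: 
  step 11. node 4  ⊔preds=⊤  new=3  stable
  step 12. node 7  ⊔preds=⊤  new=⊤  stable

Least fixpoint reached:
  node 0: 0
  node 1: ⊤
  node 2: 0
  node 3: ⊤
  node 4: 3
  node 5: 0
  node 6: ⊤
  node 7: ⊤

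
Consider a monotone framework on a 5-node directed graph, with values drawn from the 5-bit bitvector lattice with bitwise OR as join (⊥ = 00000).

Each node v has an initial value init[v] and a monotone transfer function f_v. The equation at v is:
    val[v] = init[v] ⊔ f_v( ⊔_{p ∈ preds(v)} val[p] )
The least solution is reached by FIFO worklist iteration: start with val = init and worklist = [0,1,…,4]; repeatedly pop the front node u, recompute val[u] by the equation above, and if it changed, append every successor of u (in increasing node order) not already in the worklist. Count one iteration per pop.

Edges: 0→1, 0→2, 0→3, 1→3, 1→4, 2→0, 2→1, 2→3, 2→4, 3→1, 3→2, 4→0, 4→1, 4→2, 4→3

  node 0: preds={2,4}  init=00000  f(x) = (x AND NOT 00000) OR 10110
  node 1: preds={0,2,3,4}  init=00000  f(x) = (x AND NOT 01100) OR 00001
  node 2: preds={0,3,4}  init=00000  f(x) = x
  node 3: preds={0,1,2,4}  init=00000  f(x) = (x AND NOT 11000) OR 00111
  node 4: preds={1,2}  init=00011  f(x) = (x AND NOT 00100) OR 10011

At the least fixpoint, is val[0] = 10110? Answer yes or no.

Iteration log — 9 steps:
  step 1. node 0  ⊔preds=00011  new=10111  old=00000  +wl: 
  step 2. node 1  ⊔preds=10111  new=10011  old=00000  +wl: 
  step 3. node 2  ⊔preds=10111  new=10111  old=00000  +wl: 0,1
  step 4. node 3  ⊔preds=10111  new=00111  old=00000  +wl: 2
  step 5. node 4  ⊔preds=10111  new=10011  old=00011  +wl: 3
  step 6. node 0  ⊔preds=10111  new=10111  stable
  step 7. node 1  ⊔preds=10111  new=10011  stable
  step 8. node 2  ⊔preds=10111  new=10111  stable
  step 9. node 3  ⊔preds=10111  new=00111  stable

Least fixpoint reached:
  node 0: 10111
  node 1: 10011
  node 2: 10111
  node 3: 00111
  node 4: 10011

no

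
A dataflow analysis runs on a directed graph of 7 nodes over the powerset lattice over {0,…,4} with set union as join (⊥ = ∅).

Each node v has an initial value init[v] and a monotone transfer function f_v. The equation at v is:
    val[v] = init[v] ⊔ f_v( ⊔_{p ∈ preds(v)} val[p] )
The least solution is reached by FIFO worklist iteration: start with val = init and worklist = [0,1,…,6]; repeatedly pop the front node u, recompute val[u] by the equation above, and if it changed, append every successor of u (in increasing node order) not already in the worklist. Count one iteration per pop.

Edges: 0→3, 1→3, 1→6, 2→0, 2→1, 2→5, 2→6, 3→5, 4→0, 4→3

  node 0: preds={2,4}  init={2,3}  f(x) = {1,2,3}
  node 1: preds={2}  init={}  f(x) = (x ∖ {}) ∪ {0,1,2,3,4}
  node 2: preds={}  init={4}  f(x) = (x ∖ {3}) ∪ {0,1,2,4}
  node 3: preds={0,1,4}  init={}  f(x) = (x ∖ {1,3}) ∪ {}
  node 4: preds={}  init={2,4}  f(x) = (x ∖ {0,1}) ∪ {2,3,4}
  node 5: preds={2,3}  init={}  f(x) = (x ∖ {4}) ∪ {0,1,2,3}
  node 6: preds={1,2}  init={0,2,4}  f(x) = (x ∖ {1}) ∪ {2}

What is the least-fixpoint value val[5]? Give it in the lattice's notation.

Trace (10 dequeues):
  [1] u=0 | in {2,4} | out {1,2,3} | prev {2,3} | push {}
  [2] u=1 | in {4} | out {0,1,2,3,4} | prev {} | push {}
  [3] u=2 | in {} | out {0,1,2,4} | prev {4} | push {0,1}
  [4] u=3 | in {0,1,2,3,4} | out {0,2,4} | prev {} | push {}
  [5] u=4 | in {} | out {2,3,4} | prev {2,4} | push {3}
  [6] u=5 | in {0,1,2,4} | out {0,1,2,3} | prev {} | push {}
  [7] u=6 | in {0,1,2,3,4} | out {0,2,3,4} | prev {0,2,4} | push {}
  [8] u=0 | in {0,1,2,3,4} | out {1,2,3} | ==
  [9] u=1 | in {0,1,2,4} | out {0,1,2,3,4} | ==
  [10] u=3 | in {0,1,2,3,4} | out {0,2,4} | ==

Converged values:
  [0] {1,2,3}
  [1] {0,1,2,3,4}
  [2] {0,1,2,4}
  [3] {0,2,4}
  [4] {2,3,4}
  [5] {0,1,2,3}
  [6] {0,2,3,4}

{0,1,2,3}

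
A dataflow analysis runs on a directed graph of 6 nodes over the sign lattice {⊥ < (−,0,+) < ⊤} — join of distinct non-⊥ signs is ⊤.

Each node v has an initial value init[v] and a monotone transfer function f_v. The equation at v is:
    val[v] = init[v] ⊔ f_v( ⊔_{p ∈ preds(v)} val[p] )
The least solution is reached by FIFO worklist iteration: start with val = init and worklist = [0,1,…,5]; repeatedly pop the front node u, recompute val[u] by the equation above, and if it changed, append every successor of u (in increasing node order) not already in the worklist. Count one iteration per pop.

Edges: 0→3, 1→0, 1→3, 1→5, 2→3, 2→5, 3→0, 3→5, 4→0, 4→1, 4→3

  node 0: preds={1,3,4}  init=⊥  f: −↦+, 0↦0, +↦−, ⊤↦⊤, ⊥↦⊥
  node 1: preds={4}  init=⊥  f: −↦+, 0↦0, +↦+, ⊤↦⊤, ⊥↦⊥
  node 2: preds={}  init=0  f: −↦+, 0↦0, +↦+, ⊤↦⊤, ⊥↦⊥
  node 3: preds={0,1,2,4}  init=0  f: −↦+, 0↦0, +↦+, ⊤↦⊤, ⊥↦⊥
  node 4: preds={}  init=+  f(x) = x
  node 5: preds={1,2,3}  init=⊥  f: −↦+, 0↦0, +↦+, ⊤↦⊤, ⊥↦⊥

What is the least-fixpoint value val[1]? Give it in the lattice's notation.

Worklist (7 pops):
  #1 pop 0: in=⊤ → ⊤ (was ⊥); enqueue []
  #2 pop 1: in=+ → + (was ⊥); enqueue [0]
  #3 pop 2: in=⊥ → 0 (no change)
  #4 pop 3: in=⊤ → ⊤ (was 0); enqueue []
  #5 pop 4: in=⊥ → + (no change)
  #6 pop 5: in=⊤ → ⊤ (was ⊥); enqueue []
  #7 pop 0: in=⊤ → ⊤ (no change)

Fixpoint:
  val[0] = ⊤
  val[1] = +
  val[2] = 0
  val[3] = ⊤
  val[4] = +
  val[5] = ⊤

+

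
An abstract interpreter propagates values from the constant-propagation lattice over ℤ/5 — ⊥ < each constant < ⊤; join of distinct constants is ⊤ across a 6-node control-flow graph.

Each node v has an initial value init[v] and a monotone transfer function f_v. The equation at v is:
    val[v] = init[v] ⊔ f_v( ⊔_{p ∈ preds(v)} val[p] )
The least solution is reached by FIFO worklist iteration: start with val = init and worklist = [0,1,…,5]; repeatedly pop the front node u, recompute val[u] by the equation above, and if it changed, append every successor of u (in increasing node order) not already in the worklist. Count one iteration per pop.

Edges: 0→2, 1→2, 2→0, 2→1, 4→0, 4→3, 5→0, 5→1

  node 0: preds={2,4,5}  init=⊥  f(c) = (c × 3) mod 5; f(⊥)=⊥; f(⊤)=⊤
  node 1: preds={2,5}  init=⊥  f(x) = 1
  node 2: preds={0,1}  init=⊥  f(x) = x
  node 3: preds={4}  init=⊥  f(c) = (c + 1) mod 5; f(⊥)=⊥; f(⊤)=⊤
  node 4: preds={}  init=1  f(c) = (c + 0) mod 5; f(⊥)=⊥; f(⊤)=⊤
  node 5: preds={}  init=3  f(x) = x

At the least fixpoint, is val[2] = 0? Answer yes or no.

no

Iteration log — 8 steps:
  step 1. node 0  ⊔preds=⊤  new=⊤  old=⊥  +wl: 
  step 2. node 1  ⊔preds=3  new=1  old=⊥  +wl: 
  step 3. node 2  ⊔preds=⊤  new=⊤  old=⊥  +wl: 0,1
  step 4. node 3  ⊔preds=1  new=2  old=⊥  +wl: 
  step 5. node 4  ⊔preds=⊥  new=1  stable
  step 6. node 5  ⊔preds=⊥  new=3  stable
  step 7. node 0  ⊔preds=⊤  new=⊤  stable
  step 8. node 1  ⊔preds=⊤  new=1  stable

Least fixpoint reached:
  node 0: ⊤
  node 1: 1
  node 2: ⊤
  node 3: 2
  node 4: 1
  node 5: 3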